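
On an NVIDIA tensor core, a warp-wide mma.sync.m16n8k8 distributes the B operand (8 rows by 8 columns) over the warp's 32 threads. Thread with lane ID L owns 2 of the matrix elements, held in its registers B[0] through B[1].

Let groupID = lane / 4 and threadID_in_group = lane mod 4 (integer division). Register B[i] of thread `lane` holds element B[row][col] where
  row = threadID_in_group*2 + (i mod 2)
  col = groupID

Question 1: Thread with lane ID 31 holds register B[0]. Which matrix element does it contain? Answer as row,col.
6,7

lane 31⇒31/4=7, 31 mod 4=3
i=0  r:2·3+0⇒6  c:7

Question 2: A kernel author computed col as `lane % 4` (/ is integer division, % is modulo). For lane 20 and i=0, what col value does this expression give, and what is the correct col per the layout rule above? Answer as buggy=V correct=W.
buggy=0 correct=5

`lane % 4`[20,0]→0
lane 20→20/4=5, 20 mod 4=0
i=0  r:2·0+0→0  c:5
col: 0 vs 5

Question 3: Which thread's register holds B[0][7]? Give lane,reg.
28,0

c=7⇒gr=7  r=0⇒th=0,odd=0
L=7*4+0=28  i=0=0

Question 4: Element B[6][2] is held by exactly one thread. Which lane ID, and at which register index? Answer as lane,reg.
11,0

c: 2->gid=2  r: 6->tid=3,i&1=0
L=2*4+3=11  i=0=0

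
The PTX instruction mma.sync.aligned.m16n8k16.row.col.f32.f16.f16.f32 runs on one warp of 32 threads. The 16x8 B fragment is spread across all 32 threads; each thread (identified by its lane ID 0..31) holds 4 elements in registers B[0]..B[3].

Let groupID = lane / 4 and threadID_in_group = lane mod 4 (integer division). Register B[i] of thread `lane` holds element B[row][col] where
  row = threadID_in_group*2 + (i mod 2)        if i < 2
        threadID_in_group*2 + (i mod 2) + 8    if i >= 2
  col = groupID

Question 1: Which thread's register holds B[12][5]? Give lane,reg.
c=5->g=5  r=12->rb=1,t=2,b0=0
L=5*4+2=22  i=1*2+0=2

22,2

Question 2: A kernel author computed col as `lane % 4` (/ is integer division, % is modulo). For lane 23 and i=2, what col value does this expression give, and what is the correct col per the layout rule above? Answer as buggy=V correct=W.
`lane % 4`[23,2]=>3
L=23=>grp=23>>2=5, tig=23&3=3
[2]=>row 3·2+0+8=14  col grp=5
col: 3 vs 5

buggy=3 correct=5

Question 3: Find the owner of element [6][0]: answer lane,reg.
c=0->g=0  r=6->rb=0,t=3,b0=0
L=0*4+3=3  i=0*2+0=0

3,0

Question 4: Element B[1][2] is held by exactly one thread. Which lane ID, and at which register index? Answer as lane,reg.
c:2=>grp=2  r:1=>rB=0,tig=0,lo=1
L=2*4+0=8  i=0*2+1=1

8,1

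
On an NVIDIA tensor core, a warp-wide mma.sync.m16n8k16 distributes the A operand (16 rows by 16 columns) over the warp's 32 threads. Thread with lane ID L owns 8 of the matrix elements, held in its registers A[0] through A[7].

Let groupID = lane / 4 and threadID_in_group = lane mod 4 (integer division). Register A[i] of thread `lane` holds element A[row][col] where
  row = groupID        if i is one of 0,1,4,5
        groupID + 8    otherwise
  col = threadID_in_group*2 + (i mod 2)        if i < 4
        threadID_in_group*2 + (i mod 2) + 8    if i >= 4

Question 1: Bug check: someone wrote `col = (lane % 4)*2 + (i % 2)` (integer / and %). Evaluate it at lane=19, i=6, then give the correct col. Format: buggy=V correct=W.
buggy=6 correct=14

`(lane % 4)*2 + (i % 2)`[19,6]→6
lane 19→19/4=4, 19 mod 4=3
i=6  r:4+8→12  c:2·3+0+8→14
col: 6 vs 14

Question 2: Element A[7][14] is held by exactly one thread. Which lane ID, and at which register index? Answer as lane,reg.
r=7→G=7,rhi=0  c=14→chi=1,T=3,p=0
L=7*4+3=31  i=1*4+0*2+0=4

31,4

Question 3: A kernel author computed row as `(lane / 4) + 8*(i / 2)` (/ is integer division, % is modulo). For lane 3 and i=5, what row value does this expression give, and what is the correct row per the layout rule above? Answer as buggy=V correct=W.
`(lane / 4) + 8*(i / 2)`[3,5]->16
L=3->gid=3>>2=0, tid=3&3=3
[5]->row 0+0=0  col 3·2+1+8=15
row: 16 vs 0

buggy=16 correct=0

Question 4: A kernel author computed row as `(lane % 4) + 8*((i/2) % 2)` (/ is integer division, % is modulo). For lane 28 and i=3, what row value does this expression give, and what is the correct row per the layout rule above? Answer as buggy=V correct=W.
buggy=8 correct=15

`(lane % 4) + 8*((i/2) % 2)`[28,3]->8
lane 28->28/4=7, 28 mod 4=0
i=3  r:7+8->15  c:2·0+1+0->1
row: 8 vs 15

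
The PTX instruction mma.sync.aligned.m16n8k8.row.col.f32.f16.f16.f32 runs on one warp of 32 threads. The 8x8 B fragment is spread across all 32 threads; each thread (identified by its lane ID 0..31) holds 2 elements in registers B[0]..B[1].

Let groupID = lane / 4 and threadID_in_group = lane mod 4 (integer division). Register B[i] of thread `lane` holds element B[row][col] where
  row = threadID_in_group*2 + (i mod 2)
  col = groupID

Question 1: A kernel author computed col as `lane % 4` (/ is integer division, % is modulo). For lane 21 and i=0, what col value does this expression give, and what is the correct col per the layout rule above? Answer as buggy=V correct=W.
buggy=1 correct=5

`lane % 4`[21,0]=>1
L=21=>grp=21>>2=5, tig=21&3=1
[0]=>row 1·2+0=2  col grp=5
col: 1 vs 5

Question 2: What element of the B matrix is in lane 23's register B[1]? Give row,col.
23: grp=5,tig=3
[1] (3*2+1,5) = (7,5)

7,5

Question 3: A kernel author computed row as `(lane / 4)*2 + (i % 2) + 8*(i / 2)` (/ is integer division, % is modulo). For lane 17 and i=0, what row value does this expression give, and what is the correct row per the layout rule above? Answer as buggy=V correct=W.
buggy=8 correct=2

`(lane / 4)*2 + (i % 2) + 8*(i / 2)`[17,0]->8
L=17->g=17>>2=4, t=17&3=1
[0]->row 1·2+0=2  col g=4
row: 8 vs 2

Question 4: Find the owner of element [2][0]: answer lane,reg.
1,0

c=0->g=0  r=2->t=1,b0=0
L=0*4+1=1  i=0=0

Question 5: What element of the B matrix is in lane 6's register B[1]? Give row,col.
5,1

lane 6: G=1 (6/4), T=2 (6%4)
i=1: r=2*2+1=5, c=G=1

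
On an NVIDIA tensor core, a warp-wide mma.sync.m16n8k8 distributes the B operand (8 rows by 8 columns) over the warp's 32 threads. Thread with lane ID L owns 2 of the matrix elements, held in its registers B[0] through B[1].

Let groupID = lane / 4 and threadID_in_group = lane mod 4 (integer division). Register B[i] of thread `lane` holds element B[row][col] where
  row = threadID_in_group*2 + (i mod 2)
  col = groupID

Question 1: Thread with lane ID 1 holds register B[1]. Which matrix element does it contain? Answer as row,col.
3,0

L=1->g=1>>2=0, t=1&3=1
[1]->row 1·2+1=3  col g=0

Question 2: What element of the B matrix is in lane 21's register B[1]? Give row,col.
3,5

lane 21: G=5 (21/4), T=1 (21%4)
i=1: r=1*2+1=3, c=G=5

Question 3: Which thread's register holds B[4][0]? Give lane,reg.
2,0

c:0=>grp=0  r:4=>tig=2,lo=0
L=0*4+2=2  i=0=0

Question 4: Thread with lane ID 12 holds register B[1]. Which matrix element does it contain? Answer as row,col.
12: grp=3,tig=0
[1] (0*2+1,3) = (1,3)

1,3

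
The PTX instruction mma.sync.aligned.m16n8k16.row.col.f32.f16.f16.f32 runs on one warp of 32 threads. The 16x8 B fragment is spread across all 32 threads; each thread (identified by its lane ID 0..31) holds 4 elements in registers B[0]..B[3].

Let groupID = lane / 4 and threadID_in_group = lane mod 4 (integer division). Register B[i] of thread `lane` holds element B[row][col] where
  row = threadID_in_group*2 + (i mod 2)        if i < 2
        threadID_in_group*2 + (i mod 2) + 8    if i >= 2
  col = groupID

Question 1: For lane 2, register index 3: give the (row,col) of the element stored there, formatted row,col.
2: grp=0,tig=2
[3] (2*2+1+8,0) = (13,0)

13,0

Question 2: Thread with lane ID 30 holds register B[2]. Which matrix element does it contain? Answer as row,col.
lane 30: G=7 (30/4), T=2 (30%4)
i=2: r=2*2+0+8=12, c=G=7

12,7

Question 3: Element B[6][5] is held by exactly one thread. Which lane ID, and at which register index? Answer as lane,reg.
23,0

c=5→G=5  r=6→rhi=0,T=3,p=0
L=5*4+3=23  i=0*2+0=0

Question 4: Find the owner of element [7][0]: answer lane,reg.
3,1

c=0⇒gr=0  r=7⇒Rb=0,th=3,odd=1
L=0*4+3=3  i=0*2+1=1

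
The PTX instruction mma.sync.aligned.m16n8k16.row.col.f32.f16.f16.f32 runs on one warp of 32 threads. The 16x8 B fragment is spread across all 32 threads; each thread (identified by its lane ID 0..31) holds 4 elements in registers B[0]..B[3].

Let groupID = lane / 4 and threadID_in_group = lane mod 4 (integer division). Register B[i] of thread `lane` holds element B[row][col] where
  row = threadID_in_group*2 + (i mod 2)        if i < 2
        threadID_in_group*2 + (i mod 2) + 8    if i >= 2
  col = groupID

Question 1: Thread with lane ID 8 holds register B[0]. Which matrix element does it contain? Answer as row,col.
0,2

L=8=>grp=8>>2=2, tig=8&3=0
[0]=>row 0·2+0+0=0  col grp=2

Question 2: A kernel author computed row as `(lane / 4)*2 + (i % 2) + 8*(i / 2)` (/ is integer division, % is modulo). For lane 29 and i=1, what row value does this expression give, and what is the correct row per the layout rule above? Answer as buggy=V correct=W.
`(lane / 4)*2 + (i % 2) + 8*(i / 2)`[29,1]->15
29: g=7,t=1
[1] (1*2+1+0,7) = (3,7)
row: 15 vs 3

buggy=15 correct=3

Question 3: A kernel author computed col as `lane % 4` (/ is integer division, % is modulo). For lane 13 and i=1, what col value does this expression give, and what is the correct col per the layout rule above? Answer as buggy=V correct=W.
buggy=1 correct=3

`lane % 4`[13,1]=>1
lane 13=>13/4=3, 13 mod 4=1
i=1  r:2·1+1+0=>3  c:3
col: 1 vs 3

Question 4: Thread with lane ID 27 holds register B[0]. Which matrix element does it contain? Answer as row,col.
L=27→G=27>>2=6, T=27&3=3
[0]→row 3·2+0+0=6  col G=6

6,6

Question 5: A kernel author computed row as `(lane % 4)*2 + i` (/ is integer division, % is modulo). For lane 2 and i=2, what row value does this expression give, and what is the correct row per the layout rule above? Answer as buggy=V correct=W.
`(lane % 4)*2 + i`[2,2]→6
lane 2: G=0 (2/4), T=2 (2%4)
i=2: r=2*2+0+8=12, c=G=0
row: 6 vs 12

buggy=6 correct=12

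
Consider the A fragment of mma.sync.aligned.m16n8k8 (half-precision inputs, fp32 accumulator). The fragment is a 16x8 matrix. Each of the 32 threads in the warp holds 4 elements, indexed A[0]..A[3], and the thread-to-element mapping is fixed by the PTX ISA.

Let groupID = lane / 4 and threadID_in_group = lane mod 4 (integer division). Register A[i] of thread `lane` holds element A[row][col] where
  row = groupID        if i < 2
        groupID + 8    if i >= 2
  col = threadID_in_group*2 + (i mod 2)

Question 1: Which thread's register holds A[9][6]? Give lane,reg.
7,2

r: 9->gid=1,r8=1  c: 6->tid=3,i&1=0
L=1*4+3=7  i=1*2+0=2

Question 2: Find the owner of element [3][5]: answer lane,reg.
r=3→G=3,rhi=0  c=5→T=2,p=1
L=3*4+2=14  i=0*2+1=1

14,1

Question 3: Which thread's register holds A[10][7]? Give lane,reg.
r:10=>grp=2,rB=1  c:7=>tig=3,lo=1
L=2*4+3=11  i=1*2+1=3

11,3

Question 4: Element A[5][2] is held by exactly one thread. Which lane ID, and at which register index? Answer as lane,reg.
r:5=>grp=5,rB=0  c:2=>tig=1,lo=0
L=5*4+1=21  i=0*2+0=0

21,0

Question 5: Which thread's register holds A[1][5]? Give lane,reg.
6,1

r: 1->gid=1,r8=0  c: 5->tid=2,i&1=1
L=1*4+2=6  i=0*2+1=1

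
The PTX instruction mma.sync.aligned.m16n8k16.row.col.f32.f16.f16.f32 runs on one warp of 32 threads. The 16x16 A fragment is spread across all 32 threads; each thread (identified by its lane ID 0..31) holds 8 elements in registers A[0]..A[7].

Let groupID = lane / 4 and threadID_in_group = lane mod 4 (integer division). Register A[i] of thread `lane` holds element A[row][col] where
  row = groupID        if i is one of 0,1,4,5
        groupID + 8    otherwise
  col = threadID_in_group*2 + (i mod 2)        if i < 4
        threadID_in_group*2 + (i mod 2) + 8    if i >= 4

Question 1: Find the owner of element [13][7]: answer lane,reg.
r=13->g=5,rb=1  c=7->cb=0,t=3,b0=1
L=5*4+3=23  i=0*4+1*2+1=3

23,3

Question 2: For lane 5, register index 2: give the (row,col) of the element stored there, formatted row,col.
9,2

lane 5: gid=1 (5/4), tid=1 (5%4)
i=2: r=1+8=9, c=1*2+0+0=2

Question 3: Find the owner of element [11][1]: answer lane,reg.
12,3

r=11⇒gr=3,Rb=1  c=1⇒Cb=0,th=0,odd=1
L=3*4+0=12  i=0*4+1*2+1=3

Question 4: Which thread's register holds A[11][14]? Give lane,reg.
15,6

r: 11->gid=3,r8=1  c: 14->c8=1,tid=3,i&1=0
L=3*4+3=15  i=1*4+1*2+0=6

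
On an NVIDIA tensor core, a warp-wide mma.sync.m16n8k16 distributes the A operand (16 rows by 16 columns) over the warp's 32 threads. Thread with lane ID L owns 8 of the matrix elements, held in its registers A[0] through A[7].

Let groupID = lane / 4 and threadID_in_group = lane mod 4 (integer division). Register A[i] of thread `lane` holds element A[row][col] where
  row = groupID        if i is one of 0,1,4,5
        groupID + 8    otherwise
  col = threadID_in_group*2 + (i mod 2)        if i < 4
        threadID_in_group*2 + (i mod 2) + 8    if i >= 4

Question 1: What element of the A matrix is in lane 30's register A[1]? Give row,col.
lane 30->30/4=7, 30 mod 4=2
i=1  r:7+0->7  c:2·2+1+0->5

7,5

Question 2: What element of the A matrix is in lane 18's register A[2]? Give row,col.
12,4

lane 18=>18/4=4, 18 mod 4=2
i=2  r:4+8=>12  c:2·2+0+0=>4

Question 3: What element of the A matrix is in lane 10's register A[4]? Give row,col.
lane 10: gid=2 (10/4), tid=2 (10%4)
i=4: r=2+0=2, c=2*2+0+8=12

2,12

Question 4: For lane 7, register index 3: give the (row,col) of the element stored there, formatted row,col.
9,7

7: G=1,T=3
[3] (1+8,3*2+1+0) = (9,7)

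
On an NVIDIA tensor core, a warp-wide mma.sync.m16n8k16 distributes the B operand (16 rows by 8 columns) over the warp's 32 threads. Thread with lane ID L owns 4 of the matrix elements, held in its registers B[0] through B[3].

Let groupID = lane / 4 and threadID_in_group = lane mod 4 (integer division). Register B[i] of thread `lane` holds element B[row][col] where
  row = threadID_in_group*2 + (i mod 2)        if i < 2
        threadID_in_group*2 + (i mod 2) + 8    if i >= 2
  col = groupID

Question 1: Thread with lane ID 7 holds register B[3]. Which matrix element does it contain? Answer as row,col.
7: g=1,t=3
[3] (3*2+1+8,1) = (15,1)

15,1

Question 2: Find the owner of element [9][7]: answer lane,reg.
c=7→G=7  r=9→rhi=1,T=0,p=1
L=7*4+0=28  i=1*2+1=3

28,3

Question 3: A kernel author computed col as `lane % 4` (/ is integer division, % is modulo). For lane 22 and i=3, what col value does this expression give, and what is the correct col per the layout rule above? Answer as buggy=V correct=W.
`lane % 4`[22,3]⇒2
lane 22: gr=5 (22/4), th=2 (22%4)
i=3: r=2*2+1+8=13, c=gr=5
col: 2 vs 5

buggy=2 correct=5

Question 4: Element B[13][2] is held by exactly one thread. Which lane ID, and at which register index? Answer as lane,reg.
c: 2->gid=2  r: 13->r8=1,tid=2,i&1=1
L=2*4+2=10  i=1*2+1=3

10,3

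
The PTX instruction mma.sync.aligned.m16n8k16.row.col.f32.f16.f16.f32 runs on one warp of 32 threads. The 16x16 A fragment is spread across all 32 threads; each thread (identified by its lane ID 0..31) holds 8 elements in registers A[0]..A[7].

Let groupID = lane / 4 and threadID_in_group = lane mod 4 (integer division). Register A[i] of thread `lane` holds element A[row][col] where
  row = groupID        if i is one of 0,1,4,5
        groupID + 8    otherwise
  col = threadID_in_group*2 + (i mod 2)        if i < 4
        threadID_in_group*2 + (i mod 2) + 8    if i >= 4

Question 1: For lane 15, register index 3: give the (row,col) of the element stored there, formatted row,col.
L=15->gid=15>>2=3, tid=15&3=3
[3]->row 3+8=11  col 3·2+1+0=7

11,7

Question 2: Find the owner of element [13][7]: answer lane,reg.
r=13⇒gr=5,Rb=1  c=7⇒Cb=0,th=3,odd=1
L=5*4+3=23  i=0*4+1*2+1=3

23,3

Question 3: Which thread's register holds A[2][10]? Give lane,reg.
r=2⇒gr=2,Rb=0  c=10⇒Cb=1,th=1,odd=0
L=2*4+1=9  i=1*4+0*2+0=4

9,4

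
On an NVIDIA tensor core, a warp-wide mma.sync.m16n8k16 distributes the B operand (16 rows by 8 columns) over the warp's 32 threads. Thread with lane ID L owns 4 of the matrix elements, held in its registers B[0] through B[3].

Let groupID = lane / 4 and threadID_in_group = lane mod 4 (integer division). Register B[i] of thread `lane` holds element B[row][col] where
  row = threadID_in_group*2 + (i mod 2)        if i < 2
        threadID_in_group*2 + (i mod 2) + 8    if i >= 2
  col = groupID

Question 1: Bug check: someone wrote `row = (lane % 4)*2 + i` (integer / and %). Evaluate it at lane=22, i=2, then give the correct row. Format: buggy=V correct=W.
buggy=6 correct=12

`(lane % 4)*2 + i`[22,2]=>6
lane 22: grp=5 (22/4), tig=2 (22%4)
i=2: r=2*2+0+8=12, c=grp=5
row: 6 vs 12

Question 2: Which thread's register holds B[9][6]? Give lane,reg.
24,3

c: 6->gid=6  r: 9->r8=1,tid=0,i&1=1
L=6*4+0=24  i=1*2+1=3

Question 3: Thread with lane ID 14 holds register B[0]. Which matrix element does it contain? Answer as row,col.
lane 14: G=3 (14/4), T=2 (14%4)
i=0: r=2*2+0+0=4, c=G=3

4,3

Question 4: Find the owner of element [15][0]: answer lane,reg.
c=0->g=0  r=15->rb=1,t=3,b0=1
L=0*4+3=3  i=1*2+1=3

3,3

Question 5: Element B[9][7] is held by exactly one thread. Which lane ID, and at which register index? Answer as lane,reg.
28,3

c=7→G=7  r=9→rhi=1,T=0,p=1
L=7*4+0=28  i=1*2+1=3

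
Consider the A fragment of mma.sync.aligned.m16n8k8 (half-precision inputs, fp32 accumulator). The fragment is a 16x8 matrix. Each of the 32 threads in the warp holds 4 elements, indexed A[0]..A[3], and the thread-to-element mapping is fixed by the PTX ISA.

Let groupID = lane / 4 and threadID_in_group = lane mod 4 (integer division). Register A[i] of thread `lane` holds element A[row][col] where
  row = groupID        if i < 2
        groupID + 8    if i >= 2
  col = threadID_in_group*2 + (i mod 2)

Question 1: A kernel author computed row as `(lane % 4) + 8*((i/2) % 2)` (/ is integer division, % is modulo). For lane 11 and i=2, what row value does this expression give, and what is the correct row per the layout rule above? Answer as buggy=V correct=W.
buggy=11 correct=10

`(lane % 4) + 8*((i/2) % 2)`[11,2]⇒11
lane 11⇒11/4=2, 11 mod 4=3
i=2  r:2+8⇒10  c:2·3+0⇒6
row: 11 vs 10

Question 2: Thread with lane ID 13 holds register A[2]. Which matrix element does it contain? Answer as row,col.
11,2

lane 13: gid=3 (13/4), tid=1 (13%4)
i=2: r=3+8=11, c=1*2+0=2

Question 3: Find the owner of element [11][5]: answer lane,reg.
14,3

r=11->g=3,rb=1  c=5->t=2,b0=1
L=3*4+2=14  i=1*2+1=3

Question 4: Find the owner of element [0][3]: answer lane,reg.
r=0→G=0,rhi=0  c=3→T=1,p=1
L=0*4+1=1  i=0*2+1=1

1,1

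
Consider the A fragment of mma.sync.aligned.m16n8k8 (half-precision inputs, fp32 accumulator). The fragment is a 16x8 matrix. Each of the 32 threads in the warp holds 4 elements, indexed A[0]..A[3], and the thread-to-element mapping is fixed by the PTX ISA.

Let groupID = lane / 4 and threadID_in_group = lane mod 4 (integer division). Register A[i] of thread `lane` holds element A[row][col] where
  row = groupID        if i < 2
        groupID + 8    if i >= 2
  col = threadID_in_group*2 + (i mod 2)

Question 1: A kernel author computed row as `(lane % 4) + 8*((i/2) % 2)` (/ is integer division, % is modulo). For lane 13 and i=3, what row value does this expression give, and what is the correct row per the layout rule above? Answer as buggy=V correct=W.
`(lane % 4) + 8*((i/2) % 2)`[13,3]->9
lane 13: g=3 (13/4), t=1 (13%4)
i=3: r=3+8=11, c=1*2+1=3
row: 9 vs 11

buggy=9 correct=11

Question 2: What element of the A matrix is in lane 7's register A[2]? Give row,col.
9,6

lane 7=>7/4=1, 7 mod 4=3
i=2  r:1+8=>9  c:2·3+0=>6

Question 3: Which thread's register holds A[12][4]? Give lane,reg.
r: 12->gid=4,r8=1  c: 4->tid=2,i&1=0
L=4*4+2=18  i=1*2+0=2

18,2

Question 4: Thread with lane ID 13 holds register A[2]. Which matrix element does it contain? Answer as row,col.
13: gr=3,th=1
[2] (3+8,1*2+0) = (11,2)

11,2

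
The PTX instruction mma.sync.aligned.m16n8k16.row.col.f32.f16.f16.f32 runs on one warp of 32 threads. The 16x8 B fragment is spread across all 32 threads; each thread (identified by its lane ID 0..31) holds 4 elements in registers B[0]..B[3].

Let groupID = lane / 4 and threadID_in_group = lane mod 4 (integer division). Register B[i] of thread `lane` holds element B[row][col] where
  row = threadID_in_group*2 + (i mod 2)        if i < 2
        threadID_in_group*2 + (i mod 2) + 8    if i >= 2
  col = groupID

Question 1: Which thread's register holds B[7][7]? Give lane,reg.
c: 7->gid=7  r: 7->r8=0,tid=3,i&1=1
L=7*4+3=31  i=0*2+1=1

31,1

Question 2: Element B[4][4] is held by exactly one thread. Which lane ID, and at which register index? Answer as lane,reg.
18,0

c: 4->gid=4  r: 4->r8=0,tid=2,i&1=0
L=4*4+2=18  i=0*2+0=0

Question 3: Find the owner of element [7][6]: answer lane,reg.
c:6=>grp=6  r:7=>rB=0,tig=3,lo=1
L=6*4+3=27  i=0*2+1=1

27,1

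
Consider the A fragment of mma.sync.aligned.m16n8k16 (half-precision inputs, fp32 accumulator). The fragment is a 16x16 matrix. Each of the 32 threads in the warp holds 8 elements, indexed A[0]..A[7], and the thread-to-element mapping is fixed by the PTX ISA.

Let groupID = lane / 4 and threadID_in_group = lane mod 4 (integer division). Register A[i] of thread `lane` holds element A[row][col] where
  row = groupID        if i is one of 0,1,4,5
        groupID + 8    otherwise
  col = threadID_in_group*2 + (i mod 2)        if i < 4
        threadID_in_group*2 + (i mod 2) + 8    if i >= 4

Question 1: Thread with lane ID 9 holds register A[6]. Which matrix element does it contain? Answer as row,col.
9: G=2,T=1
[6] (2+8,1*2+0+8) = (10,10)

10,10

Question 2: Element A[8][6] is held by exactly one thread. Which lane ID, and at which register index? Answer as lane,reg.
r=8->g=0,rb=1  c=6->cb=0,t=3,b0=0
L=0*4+3=3  i=0*4+1*2+0=2

3,2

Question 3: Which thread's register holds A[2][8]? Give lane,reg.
8,4

r=2⇒gr=2,Rb=0  c=8⇒Cb=1,th=0,odd=0
L=2*4+0=8  i=1*4+0*2+0=4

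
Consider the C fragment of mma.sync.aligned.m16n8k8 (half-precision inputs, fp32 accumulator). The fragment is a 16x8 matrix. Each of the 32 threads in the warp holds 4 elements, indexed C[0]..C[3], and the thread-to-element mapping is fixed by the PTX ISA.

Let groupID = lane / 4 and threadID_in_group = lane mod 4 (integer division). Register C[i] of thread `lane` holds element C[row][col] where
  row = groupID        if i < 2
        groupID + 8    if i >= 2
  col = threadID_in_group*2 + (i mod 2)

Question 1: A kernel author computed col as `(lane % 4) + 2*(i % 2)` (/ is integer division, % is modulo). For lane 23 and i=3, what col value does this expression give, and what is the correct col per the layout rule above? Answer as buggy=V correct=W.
`(lane % 4) + 2*(i % 2)`[23,3]⇒5
lane 23: gr=5 (23/4), th=3 (23%4)
i=3: r=5+8=13, c=3*2+1=7
col: 5 vs 7

buggy=5 correct=7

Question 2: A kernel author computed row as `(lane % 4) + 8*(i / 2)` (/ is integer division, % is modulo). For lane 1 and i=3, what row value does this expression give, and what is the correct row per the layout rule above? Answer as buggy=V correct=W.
buggy=9 correct=8

`(lane % 4) + 8*(i / 2)`[1,3]→9
lane 1: G=0 (1/4), T=1 (1%4)
i=3: r=0+8=8, c=1*2+1=3
row: 9 vs 8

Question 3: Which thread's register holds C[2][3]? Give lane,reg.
9,1

r=2⇒gr=2,Rb=0  c=3⇒th=1,odd=1
L=2*4+1=9  i=0*2+1=1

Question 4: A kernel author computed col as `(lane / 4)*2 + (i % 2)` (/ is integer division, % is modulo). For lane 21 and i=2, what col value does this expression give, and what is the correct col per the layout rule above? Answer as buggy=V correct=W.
`(lane / 4)*2 + (i % 2)`[21,2]⇒10
L=21⇒gr=21>>2=5, th=21&3=1
[2]⇒row 5+8=13  col 1·2+0=2
col: 10 vs 2

buggy=10 correct=2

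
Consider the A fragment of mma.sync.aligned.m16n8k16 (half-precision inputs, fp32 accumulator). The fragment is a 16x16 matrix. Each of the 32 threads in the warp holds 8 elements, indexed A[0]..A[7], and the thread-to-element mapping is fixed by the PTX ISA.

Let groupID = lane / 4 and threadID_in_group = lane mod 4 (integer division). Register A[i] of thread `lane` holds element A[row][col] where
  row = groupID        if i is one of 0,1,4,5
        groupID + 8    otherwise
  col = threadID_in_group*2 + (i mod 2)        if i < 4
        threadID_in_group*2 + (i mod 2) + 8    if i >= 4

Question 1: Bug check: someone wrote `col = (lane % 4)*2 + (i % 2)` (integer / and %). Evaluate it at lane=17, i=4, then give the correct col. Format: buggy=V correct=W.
buggy=2 correct=10

`(lane % 4)*2 + (i % 2)`[17,4]->2
lane 17->17/4=4, 17 mod 4=1
i=4  r:4+0->4  c:2·1+0+8->10
col: 2 vs 10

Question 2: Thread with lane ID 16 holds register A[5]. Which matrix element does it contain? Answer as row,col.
L=16→G=16>>2=4, T=16&3=0
[5]→row 4+0=4  col 0·2+1+8=9

4,9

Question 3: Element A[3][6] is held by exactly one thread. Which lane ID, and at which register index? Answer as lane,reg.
15,0

r=3→G=3,rhi=0  c=6→chi=0,T=3,p=0
L=3*4+3=15  i=0*4+0*2+0=0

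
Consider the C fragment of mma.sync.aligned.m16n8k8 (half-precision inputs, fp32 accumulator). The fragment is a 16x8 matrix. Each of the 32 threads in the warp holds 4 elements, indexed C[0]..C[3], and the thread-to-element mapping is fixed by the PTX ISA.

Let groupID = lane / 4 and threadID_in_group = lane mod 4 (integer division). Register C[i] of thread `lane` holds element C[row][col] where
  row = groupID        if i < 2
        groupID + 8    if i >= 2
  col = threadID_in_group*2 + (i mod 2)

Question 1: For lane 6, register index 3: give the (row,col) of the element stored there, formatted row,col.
9,5

6: grp=1,tig=2
[3] (1+8,2*2+1) = (9,5)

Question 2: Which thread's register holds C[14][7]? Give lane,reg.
27,3

r:14=>grp=6,rB=1  c:7=>tig=3,lo=1
L=6*4+3=27  i=1*2+1=3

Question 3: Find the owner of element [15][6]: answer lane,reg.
r:15=>grp=7,rB=1  c:6=>tig=3,lo=0
L=7*4+3=31  i=1*2+0=2

31,2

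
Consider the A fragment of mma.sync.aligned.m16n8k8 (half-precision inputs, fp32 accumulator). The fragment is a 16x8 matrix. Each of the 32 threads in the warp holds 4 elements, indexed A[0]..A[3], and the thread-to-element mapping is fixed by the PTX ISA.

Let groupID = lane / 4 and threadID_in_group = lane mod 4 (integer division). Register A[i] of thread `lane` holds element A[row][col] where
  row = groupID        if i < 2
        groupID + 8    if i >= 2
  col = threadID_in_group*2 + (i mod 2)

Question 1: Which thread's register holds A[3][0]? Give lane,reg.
r=3→G=3,rhi=0  c=0→T=0,p=0
L=3*4+0=12  i=0*2+0=0

12,0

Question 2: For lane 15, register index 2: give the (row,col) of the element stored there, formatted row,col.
11,6

L=15=>grp=15>>2=3, tig=15&3=3
[2]=>row 3+8=11  col 3·2+0=6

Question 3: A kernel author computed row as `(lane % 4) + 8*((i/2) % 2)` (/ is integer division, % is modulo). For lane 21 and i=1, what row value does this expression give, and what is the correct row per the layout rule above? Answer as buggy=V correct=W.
buggy=1 correct=5

`(lane % 4) + 8*((i/2) % 2)`[21,1]->1
L=21->g=21>>2=5, t=21&3=1
[1]->row 5+0=5  col 1·2+1=3
row: 1 vs 5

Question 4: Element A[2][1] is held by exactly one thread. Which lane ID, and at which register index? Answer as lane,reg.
8,1

r=2->g=2,rb=0  c=1->t=0,b0=1
L=2*4+0=8  i=0*2+1=1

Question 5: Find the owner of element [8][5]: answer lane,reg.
r=8→G=0,rhi=1  c=5→T=2,p=1
L=0*4+2=2  i=1*2+1=3

2,3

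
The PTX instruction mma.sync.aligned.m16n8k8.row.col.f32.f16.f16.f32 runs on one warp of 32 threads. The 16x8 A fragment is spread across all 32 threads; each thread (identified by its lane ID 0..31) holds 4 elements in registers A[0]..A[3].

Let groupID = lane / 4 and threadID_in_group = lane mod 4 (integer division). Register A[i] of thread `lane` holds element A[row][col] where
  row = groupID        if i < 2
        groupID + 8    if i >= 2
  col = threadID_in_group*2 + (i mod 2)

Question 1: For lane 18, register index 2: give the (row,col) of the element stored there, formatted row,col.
12,4

18: grp=4,tig=2
[2] (4+8,2*2+0) = (12,4)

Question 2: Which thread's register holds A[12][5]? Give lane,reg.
r:12=>grp=4,rB=1  c:5=>tig=2,lo=1
L=4*4+2=18  i=1*2+1=3

18,3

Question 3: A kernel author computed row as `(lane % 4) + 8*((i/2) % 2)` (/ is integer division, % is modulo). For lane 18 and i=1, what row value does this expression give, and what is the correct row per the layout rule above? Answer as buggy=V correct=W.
`(lane % 4) + 8*((i/2) % 2)`[18,1]⇒2
L=18⇒gr=18>>2=4, th=18&3=2
[1]⇒row 4+0=4  col 2·2+1=5
row: 2 vs 4

buggy=2 correct=4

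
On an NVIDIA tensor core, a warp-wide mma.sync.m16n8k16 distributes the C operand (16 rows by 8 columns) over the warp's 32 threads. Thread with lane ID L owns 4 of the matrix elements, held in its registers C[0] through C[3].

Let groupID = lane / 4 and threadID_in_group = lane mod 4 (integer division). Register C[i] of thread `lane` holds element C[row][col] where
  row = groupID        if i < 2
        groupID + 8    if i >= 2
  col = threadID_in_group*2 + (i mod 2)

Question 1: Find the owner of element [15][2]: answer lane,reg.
29,2

r: 15->gid=7,r8=1  c: 2->tid=1,i&1=0
L=7*4+1=29  i=1*2+0=2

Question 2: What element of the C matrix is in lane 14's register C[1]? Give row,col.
lane 14→14/4=3, 14 mod 4=2
i=1  r:3+0→3  c:2·2+1→5

3,5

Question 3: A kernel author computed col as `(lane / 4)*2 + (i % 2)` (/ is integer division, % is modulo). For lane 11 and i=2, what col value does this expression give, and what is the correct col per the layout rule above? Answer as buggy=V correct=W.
`(lane / 4)*2 + (i % 2)`[11,2]=>4
L=11=>grp=11>>2=2, tig=11&3=3
[2]=>row 2+8=10  col 3·2+0=6
col: 4 vs 6

buggy=4 correct=6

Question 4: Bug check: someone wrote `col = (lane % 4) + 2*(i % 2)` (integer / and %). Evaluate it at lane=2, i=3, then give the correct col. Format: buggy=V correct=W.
`(lane % 4) + 2*(i % 2)`[2,3]→4
L=2→G=2>>2=0, T=2&3=2
[3]→row 0+8=8  col 2·2+1=5
col: 4 vs 5

buggy=4 correct=5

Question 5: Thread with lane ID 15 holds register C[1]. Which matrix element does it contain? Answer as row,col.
15: G=3,T=3
[1] (3+0,3*2+1) = (3,7)

3,7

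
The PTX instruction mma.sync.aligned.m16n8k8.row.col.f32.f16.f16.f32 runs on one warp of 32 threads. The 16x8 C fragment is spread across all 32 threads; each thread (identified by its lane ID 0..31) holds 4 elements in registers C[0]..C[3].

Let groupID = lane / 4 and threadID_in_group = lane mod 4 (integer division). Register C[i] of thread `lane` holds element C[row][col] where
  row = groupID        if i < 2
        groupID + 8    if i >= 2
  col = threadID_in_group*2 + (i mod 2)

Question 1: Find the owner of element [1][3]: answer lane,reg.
5,1

r:1=>grp=1,rB=0  c:3=>tig=1,lo=1
L=1*4+1=5  i=0*2+1=1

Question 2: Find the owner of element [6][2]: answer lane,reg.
25,0

r:6=>grp=6,rB=0  c:2=>tig=1,lo=0
L=6*4+1=25  i=0*2+0=0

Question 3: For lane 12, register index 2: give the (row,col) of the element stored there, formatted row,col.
11,0

L=12->gid=12>>2=3, tid=12&3=0
[2]->row 3+8=11  col 0·2+0=0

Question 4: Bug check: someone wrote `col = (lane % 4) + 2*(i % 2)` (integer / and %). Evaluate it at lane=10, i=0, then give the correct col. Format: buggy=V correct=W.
buggy=2 correct=4

`(lane % 4) + 2*(i % 2)`[10,0]⇒2
10: gr=2,th=2
[0] (2+0,2*2+0) = (2,4)
col: 2 vs 4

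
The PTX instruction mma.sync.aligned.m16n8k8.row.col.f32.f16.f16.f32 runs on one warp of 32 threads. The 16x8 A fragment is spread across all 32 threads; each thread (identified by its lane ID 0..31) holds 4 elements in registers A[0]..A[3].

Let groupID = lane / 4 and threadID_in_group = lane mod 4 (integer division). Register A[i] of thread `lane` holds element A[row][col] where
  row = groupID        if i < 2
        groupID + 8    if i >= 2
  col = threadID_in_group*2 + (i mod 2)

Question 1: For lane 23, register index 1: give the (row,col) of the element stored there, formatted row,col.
L=23⇒gr=23>>2=5, th=23&3=3
[1]⇒row 5+0=5  col 3·2+1=7

5,7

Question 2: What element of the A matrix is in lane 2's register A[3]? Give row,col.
8,5

lane 2->2/4=0, 2 mod 4=2
i=3  r:0+8->8  c:2·2+1->5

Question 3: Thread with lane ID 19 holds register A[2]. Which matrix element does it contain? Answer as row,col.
12,6

L=19⇒gr=19>>2=4, th=19&3=3
[2]⇒row 4+8=12  col 3·2+0=6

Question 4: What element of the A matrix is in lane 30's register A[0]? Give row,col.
30: G=7,T=2
[0] (7+0,2*2+0) = (7,4)

7,4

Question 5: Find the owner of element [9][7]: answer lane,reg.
r:9=>grp=1,rB=1  c:7=>tig=3,lo=1
L=1*4+3=7  i=1*2+1=3

7,3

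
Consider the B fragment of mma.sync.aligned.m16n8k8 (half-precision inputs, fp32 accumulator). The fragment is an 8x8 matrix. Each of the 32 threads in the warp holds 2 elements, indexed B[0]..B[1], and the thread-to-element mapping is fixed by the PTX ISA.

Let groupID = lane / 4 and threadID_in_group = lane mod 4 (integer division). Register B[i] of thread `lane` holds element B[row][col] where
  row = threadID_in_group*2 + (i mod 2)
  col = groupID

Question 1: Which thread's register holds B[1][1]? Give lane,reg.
4,1

c=1⇒gr=1  r=1⇒th=0,odd=1
L=1*4+0=4  i=1=1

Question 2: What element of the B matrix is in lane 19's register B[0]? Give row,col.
6,4

lane 19: g=4 (19/4), t=3 (19%4)
i=0: r=3*2+0=6, c=g=4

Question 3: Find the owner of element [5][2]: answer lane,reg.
c=2→G=2  r=5→T=2,p=1
L=2*4+2=10  i=1=1

10,1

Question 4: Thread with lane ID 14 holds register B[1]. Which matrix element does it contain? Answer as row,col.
lane 14⇒14/4=3, 14 mod 4=2
i=1  r:2·2+1⇒5  c:3

5,3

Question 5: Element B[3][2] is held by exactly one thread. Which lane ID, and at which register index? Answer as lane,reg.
9,1

c:2=>grp=2  r:3=>tig=1,lo=1
L=2*4+1=9  i=1=1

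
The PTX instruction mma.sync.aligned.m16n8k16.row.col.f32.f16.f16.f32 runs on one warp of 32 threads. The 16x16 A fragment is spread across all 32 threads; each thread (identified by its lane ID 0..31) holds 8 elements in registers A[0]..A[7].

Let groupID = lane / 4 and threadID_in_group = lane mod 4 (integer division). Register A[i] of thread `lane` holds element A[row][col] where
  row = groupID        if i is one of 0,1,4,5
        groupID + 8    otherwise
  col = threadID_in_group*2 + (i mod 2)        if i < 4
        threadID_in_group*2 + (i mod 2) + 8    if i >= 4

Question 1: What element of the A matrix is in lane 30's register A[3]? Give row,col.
lane 30: gid=7 (30/4), tid=2 (30%4)
i=3: r=7+8=15, c=2*2+1+0=5

15,5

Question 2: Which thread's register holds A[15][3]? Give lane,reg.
29,3

r:15=>grp=7,rB=1  c:3=>cB=0,tig=1,lo=1
L=7*4+1=29  i=0*4+1*2+1=3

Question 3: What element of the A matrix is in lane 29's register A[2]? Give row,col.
29: grp=7,tig=1
[2] (7+8,1*2+0+0) = (15,2)

15,2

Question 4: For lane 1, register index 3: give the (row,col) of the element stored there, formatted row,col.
8,3

lane 1: g=0 (1/4), t=1 (1%4)
i=3: r=0+8=8, c=1*2+1+0=3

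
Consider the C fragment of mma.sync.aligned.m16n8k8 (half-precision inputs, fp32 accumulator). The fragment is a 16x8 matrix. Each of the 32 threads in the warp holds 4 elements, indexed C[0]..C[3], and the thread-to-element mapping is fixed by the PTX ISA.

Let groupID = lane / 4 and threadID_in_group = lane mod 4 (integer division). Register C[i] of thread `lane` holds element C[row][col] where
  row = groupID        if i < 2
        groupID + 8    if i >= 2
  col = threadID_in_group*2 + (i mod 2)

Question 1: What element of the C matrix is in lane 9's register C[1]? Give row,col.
L=9⇒gr=9>>2=2, th=9&3=1
[1]⇒row 2+0=2  col 1·2+1=3

2,3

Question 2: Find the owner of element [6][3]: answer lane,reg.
r:6=>grp=6,rB=0  c:3=>tig=1,lo=1
L=6*4+1=25  i=0*2+1=1

25,1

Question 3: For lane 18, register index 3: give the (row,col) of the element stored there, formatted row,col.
12,5

lane 18: grp=4 (18/4), tig=2 (18%4)
i=3: r=4+8=12, c=2*2+1=5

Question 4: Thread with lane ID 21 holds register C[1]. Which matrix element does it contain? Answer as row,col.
5,3

21: G=5,T=1
[1] (5+0,1*2+1) = (5,3)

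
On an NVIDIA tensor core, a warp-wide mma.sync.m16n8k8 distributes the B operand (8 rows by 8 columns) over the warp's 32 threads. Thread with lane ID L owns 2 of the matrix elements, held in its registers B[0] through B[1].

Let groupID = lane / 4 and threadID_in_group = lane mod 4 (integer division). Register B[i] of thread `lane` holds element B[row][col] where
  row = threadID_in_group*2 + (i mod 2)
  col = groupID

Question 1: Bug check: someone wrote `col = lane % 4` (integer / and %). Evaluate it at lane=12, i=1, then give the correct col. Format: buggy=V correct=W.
buggy=0 correct=3

`lane % 4`[12,1]->0
12: g=3,t=0
[1] (0*2+1,3) = (1,3)
col: 0 vs 3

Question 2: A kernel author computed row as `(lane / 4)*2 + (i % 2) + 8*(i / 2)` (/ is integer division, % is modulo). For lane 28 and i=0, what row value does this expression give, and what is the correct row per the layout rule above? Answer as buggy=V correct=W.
buggy=14 correct=0

`(lane / 4)*2 + (i % 2) + 8*(i / 2)`[28,0]⇒14
L=28⇒gr=28>>2=7, th=28&3=0
[0]⇒row 0·2+0=0  col gr=7
row: 14 vs 0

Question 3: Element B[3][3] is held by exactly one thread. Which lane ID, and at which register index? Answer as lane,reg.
13,1

c=3⇒gr=3  r=3⇒th=1,odd=1
L=3*4+1=13  i=1=1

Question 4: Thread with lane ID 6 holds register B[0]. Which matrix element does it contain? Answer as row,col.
6: gr=1,th=2
[0] (2*2+0,1) = (4,1)

4,1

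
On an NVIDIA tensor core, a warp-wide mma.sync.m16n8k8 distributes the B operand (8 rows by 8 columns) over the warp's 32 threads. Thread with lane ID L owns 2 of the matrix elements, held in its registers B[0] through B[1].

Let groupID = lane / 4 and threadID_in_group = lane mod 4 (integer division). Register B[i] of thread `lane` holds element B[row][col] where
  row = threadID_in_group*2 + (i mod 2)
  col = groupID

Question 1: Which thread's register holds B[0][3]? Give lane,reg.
c=3->g=3  r=0->t=0,b0=0
L=3*4+0=12  i=0=0

12,0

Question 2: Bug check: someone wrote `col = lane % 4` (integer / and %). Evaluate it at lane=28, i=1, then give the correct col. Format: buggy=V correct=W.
buggy=0 correct=7

`lane % 4`[28,1]->0
lane 28: gid=7 (28/4), tid=0 (28%4)
i=1: r=0*2+1=1, c=gid=7
col: 0 vs 7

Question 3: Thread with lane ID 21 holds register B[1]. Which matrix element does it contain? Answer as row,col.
lane 21→21/4=5, 21 mod 4=1
i=1  r:2·1+1→3  c:5

3,5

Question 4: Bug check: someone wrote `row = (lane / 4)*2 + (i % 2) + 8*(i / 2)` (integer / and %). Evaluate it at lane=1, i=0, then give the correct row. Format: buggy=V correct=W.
`(lane / 4)*2 + (i % 2) + 8*(i / 2)`[1,0]=>0
L=1=>grp=1>>2=0, tig=1&3=1
[0]=>row 1·2+0=2  col grp=0
row: 0 vs 2

buggy=0 correct=2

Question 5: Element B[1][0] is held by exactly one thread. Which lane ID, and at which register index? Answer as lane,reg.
0,1

c: 0->gid=0  r: 1->tid=0,i&1=1
L=0*4+0=0  i=1=1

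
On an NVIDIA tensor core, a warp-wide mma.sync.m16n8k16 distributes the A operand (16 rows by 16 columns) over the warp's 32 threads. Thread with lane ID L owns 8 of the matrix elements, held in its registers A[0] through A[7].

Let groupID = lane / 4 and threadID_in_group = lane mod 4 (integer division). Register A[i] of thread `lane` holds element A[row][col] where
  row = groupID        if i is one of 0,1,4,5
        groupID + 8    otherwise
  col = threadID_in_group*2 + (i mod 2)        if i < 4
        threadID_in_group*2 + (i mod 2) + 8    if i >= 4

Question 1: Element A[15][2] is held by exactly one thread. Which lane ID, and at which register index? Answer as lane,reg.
r=15->g=7,rb=1  c=2->cb=0,t=1,b0=0
L=7*4+1=29  i=0*4+1*2+0=2

29,2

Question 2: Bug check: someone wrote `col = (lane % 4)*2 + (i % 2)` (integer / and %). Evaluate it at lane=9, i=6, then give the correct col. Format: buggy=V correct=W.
buggy=2 correct=10

`(lane % 4)*2 + (i % 2)`[9,6]⇒2
9: gr=2,th=1
[6] (2+8,1*2+0+8) = (10,10)
col: 2 vs 10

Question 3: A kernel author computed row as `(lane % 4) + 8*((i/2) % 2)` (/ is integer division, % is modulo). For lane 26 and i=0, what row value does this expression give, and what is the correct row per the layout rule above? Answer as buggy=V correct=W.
`(lane % 4) + 8*((i/2) % 2)`[26,0]->2
26: gid=6,tid=2
[0] (6+0,2*2+0+0) = (6,4)
row: 2 vs 6

buggy=2 correct=6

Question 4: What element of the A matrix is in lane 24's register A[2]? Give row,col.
lane 24: gr=6 (24/4), th=0 (24%4)
i=2: r=6+8=14, c=0*2+0+0=0

14,0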